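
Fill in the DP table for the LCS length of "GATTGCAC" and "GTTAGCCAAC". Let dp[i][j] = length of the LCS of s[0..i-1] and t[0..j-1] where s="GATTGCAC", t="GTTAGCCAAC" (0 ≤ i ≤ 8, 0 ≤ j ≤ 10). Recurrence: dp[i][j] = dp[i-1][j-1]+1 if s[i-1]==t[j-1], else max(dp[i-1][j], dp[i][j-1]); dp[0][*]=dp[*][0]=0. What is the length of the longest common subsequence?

7

   ''  G  T  T  A  G  C  C  A  A  C
''  0  0  0  0  0  0  0  0  0  0  0
 G  0  1  1  1  1  1  1  1  1  1  1
 A  0  1  1  1  2  2  2  2  2  2  2
 T  0  1  2  2  2  2  2  2  2  2  2
 T  0  1  2  3  3  3  3  3  3  3  3
 G  0  1  2  3  3  4  4  4  4  4  4
 C  0  1  2  3  3  4  5  5  5  5  5
 A  0  1  2  3  4  4  5  5  6  6  6
 C  0  1  2  3  4  4  5  6  6  6  7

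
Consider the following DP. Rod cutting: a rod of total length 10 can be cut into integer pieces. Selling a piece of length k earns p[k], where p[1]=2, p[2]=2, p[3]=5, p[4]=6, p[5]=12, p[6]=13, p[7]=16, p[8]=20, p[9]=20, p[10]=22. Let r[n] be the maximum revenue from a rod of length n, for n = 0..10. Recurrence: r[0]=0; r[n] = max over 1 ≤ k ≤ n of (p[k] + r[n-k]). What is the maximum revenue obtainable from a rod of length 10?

   n    0    1    2    3    4    5    6    7    8    9   10
r[n]    0    2    4    6    8   12   14   16   20   22   24

24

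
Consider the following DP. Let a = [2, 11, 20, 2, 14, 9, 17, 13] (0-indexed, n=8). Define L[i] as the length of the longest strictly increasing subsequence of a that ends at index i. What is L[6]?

   i    0    1    2    3    4    5    6    7
a[i]    2   11   20    2   14    9   17   13
L[i]    1    2    3    1    3    2    4    3

4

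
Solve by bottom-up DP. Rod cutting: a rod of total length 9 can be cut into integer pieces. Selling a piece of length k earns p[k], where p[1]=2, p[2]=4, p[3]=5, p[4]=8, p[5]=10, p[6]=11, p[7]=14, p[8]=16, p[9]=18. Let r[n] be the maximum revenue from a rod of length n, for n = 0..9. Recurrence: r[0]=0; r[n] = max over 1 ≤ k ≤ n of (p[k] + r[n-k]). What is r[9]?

   n    0    1    2    3    4    5    6    7    8    9
r[n]    0    2    4    6    8   10   12   14   16   18

18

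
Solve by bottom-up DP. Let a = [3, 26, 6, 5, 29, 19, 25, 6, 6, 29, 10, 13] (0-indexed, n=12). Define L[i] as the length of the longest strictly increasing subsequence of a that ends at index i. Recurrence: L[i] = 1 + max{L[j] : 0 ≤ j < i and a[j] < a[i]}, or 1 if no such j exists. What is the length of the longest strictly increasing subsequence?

   i    0    1    2    3    4    5    6    7    8    9   10   11
a[i]    3   26    6    5   29   19   25    6    6   29   10   13
L[i]    1    2    2    2    3    3    4    3    3    5    4    5

5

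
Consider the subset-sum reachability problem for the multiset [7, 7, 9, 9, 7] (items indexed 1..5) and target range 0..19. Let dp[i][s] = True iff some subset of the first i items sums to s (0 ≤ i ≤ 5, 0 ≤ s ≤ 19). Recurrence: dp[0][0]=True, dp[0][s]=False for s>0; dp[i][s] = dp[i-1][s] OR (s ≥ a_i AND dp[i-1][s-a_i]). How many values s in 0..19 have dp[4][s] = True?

i\s   0   1   2   3   4   5   6   7   8   9  10  11  12  13  14  15  16  17  18  19
  0   T   F   F   F   F   F   F   F   F   F   F   F   F   F   F   F   F   F   F   F
  1   T   F   F   F   F   F   F   T   F   F   F   F   F   F   F   F   F   F   F   F
  2   T   F   F   F   F   F   F   T   F   F   F   F   F   F   T   F   F   F   F   F
  3   T   F   F   F   F   F   F   T   F   T   F   F   F   F   T   F   T   F   F   F
  4   T   F   F   F   F   F   F   T   F   T   F   F   F   F   T   F   T   F   T   F
  5   T   F   F   F   F   F   F   T   F   T   F   F   F   F   T   F   T   F   T   F

6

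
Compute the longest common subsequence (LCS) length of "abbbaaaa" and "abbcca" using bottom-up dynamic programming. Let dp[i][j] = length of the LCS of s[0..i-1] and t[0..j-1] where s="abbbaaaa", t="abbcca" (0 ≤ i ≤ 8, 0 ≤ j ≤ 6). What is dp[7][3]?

3

   ''  a  b  b  c  c  a
''  0  0  0  0  0  0  0
 a  0  1  1  1  1  1  1
 b  0  1  2  2  2  2  2
 b  0  1  2  3  3  3  3
 b  0  1  2  3  3  3  3
 a  0  1  2  3  3  3  4
 a  0  1  2  3  3  3  4
 a  0  1  2  3  3  3  4
 a  0  1  2  3  3  3  4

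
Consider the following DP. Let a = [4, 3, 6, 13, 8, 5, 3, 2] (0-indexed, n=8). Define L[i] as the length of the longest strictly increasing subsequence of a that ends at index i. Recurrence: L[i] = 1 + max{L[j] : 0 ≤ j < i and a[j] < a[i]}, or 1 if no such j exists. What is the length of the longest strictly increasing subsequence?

3

   i    0    1    2    3    4    5    6    7
a[i]    4    3    6   13    8    5    3    2
L[i]    1    1    2    3    3    2    1    1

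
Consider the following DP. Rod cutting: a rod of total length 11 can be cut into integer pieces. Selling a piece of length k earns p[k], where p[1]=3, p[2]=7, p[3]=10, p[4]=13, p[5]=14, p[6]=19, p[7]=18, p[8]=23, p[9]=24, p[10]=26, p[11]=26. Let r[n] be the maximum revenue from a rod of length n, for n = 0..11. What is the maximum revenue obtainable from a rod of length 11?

   n    0    1    2    3    4    5    6    7    8    9   10   11
r[n]    0    3    7   10   14   17   21   24   28   31   35   38

38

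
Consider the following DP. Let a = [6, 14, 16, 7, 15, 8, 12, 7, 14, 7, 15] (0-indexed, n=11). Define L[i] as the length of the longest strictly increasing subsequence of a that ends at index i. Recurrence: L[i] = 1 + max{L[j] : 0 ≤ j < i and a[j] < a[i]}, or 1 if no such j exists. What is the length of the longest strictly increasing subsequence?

   i    0    1    2    3    4    5    6    7    8    9   10
a[i]    6   14   16    7   15    8   12    7   14    7   15
L[i]    1    2    3    2    3    3    4    2    5    2    6

6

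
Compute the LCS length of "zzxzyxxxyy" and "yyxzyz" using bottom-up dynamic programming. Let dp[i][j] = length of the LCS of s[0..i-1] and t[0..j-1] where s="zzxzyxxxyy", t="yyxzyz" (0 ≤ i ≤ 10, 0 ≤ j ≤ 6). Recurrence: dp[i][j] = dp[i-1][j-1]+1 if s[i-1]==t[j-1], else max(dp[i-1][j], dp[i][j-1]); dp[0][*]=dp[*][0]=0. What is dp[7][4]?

2

   ''  y  y  x  z  y  z
''  0  0  0  0  0  0  0
 z  0  0  0  0  1  1  1
 z  0  0  0  0  1  1  2
 x  0  0  0  1  1  1  2
 z  0  0  0  1  2  2  2
 y  0  1  1  1  2  3  3
 x  0  1  1  2  2  3  3
 x  0  1  1  2  2  3  3
 x  0  1  1  2  2  3  3
 y  0  1  2  2  2  3  3
 y  0  1  2  2  2  3  3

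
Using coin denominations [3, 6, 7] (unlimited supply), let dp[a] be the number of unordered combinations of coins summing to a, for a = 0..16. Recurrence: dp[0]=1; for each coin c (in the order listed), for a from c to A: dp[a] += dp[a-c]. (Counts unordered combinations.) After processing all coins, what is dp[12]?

3

after  coin     0     1     2     3     4     5     6     7     8     9    10    11    12    13    14    15    16
          3     1     0     0     1     0     0     1     0     0     1     0     0     1     0     0     1     0
          6     1     0     0     1     0     0     2     0     0     2     0     0     3     0     0     3     0
          7     1     0     0     1     0     0     2     1     0     2     1     0     3     2     1     3     2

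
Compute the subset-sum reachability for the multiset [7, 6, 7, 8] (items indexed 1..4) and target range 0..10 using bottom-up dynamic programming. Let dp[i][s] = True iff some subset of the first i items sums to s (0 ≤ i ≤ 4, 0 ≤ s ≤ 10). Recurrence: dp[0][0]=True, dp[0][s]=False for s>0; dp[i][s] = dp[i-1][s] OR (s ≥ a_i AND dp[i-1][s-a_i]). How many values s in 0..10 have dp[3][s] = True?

i\s   0   1   2   3   4   5   6   7   8   9  10
  0   T   F   F   F   F   F   F   F   F   F   F
  1   T   F   F   F   F   F   F   T   F   F   F
  2   T   F   F   F   F   F   T   T   F   F   F
  3   T   F   F   F   F   F   T   T   F   F   F
  4   T   F   F   F   F   F   T   T   T   F   F

3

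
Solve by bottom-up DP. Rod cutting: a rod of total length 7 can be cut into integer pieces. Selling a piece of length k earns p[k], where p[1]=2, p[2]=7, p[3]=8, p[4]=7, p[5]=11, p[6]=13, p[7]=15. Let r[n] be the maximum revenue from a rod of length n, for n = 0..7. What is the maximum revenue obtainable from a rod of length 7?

23

   n    0    1    2    3    4    5    6    7
r[n]    0    2    7    9   14   16   21   23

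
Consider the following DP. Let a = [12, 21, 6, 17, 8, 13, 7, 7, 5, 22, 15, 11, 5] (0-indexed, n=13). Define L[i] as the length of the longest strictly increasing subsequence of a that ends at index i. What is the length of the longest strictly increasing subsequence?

   i    0    1    2    3    4    5    6    7    8    9   10   11   12
a[i]   12   21    6   17    8   13    7    7    5   22   15   11    5
L[i]    1    2    1    2    2    3    2    2    1    4    4    3    1

4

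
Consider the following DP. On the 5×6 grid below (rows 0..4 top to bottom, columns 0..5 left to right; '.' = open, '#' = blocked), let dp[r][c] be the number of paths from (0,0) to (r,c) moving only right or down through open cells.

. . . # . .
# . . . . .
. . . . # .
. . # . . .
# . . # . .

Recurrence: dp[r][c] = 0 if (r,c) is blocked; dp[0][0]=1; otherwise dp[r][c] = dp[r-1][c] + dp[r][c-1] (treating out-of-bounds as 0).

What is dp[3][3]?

r\c   0   1   2   3   4   5
  0   1   1   1   0   0   0
  1   0   1   2   2   2   2
  2   0   1   3   5   0   2
  3   0   1   0   5   5   7
  4   0   1   1   0   5  12

5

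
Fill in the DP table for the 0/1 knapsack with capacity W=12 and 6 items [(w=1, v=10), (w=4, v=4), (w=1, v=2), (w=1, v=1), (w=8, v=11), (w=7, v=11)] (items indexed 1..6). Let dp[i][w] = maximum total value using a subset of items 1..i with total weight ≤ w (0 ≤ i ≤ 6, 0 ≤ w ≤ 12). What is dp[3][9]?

i\w   0   1   2   3   4   5   6   7   8   9  10  11  12
  0   0   0   0   0   0   0   0   0   0   0   0   0   0
  1   0  10  10  10  10  10  10  10  10  10  10  10  10
  2   0  10  10  10  10  14  14  14  14  14  14  14  14
  3   0  10  12  12  12  14  16  16  16  16  16  16  16
  4   0  10  12  13  13  14  16  17  17  17  17  17  17
  5   0  10  12  13  13  14  16  17  17  21  23  24  24
  6   0  10  12  13  13  14  16  17  21  23  24  24  25

16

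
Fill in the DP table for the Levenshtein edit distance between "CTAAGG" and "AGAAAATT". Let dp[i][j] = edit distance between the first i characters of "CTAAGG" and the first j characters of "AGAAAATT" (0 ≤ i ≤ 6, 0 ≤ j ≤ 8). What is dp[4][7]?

5

   ''  A  G  A  A  A  A  T  T
''  0  1  2  3  4  5  6  7  8
 C  1  1  2  3  4  5  6  7  8
 T  2  2  2  3  4  5  6  6  7
 A  3  2  3  2  3  4  5  6  7
 A  4  3  3  3  2  3  4  5  6
 G  5  4  3  4  3  3  4  5  6
 G  6  5  4  4  4  4  4  5  6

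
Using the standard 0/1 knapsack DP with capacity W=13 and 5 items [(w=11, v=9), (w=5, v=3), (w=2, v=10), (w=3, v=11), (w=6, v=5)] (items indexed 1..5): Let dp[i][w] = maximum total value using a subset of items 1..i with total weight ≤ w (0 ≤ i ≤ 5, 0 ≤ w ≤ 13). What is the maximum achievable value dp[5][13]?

i\w   0   1   2   3   4   5   6   7   8   9  10  11  12  13
  0   0   0   0   0   0   0   0   0   0   0   0   0   0   0
  1   0   0   0   0   0   0   0   0   0   0   0   9   9   9
  2   0   0   0   0   0   3   3   3   3   3   3   9   9   9
  3   0   0  10  10  10  10  10  13  13  13  13  13  13  19
  4   0   0  10  11  11  21  21  21  21  21  24  24  24  24
  5   0   0  10  11  11  21  21  21  21  21  24  26  26  26

26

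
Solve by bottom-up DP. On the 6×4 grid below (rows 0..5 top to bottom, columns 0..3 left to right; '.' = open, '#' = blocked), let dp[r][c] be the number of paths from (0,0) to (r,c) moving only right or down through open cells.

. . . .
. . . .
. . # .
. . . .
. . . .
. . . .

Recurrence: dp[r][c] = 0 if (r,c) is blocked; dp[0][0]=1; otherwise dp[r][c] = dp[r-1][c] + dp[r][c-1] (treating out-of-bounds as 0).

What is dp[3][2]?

4

r\c   0   1   2   3
  0   1   1   1   1
  1   1   2   3   4
  2   1   3   0   4
  3   1   4   4   8
  4   1   5   9  17
  5   1   6  15  32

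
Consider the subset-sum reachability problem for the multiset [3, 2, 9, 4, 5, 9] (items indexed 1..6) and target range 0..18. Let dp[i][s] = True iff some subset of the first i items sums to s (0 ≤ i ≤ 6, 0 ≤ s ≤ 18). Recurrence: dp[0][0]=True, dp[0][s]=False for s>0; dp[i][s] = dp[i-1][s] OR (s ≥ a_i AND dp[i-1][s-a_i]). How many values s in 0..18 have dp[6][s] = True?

18

i\s   0   1   2   3   4   5   6   7   8   9  10  11  12  13  14  15  16  17  18
  0   T   F   F   F   F   F   F   F   F   F   F   F   F   F   F   F   F   F   F
  1   T   F   F   T   F   F   F   F   F   F   F   F   F   F   F   F   F   F   F
  2   T   F   T   T   F   T   F   F   F   F   F   F   F   F   F   F   F   F   F
  3   T   F   T   T   F   T   F   F   F   T   F   T   T   F   T   F   F   F   F
  4   T   F   T   T   T   T   T   T   F   T   F   T   T   T   T   T   T   F   T
  5   T   F   T   T   T   T   T   T   T   T   T   T   T   T   T   T   T   T   T
  6   T   F   T   T   T   T   T   T   T   T   T   T   T   T   T   T   T   T   T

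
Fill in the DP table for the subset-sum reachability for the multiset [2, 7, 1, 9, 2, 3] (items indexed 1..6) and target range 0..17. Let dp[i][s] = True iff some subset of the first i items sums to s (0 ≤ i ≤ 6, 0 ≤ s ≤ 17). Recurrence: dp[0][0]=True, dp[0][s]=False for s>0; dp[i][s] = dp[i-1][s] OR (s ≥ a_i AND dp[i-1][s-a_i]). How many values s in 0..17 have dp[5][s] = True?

i\s   0   1   2   3   4   5   6   7   8   9  10  11  12  13  14  15  16  17
  0   T   F   F   F   F   F   F   F   F   F   F   F   F   F   F   F   F   F
  1   T   F   T   F   F   F   F   F   F   F   F   F   F   F   F   F   F   F
  2   T   F   T   F   F   F   F   T   F   T   F   F   F   F   F   F   F   F
  3   T   T   T   T   F   F   F   T   T   T   T   F   F   F   F   F   F   F
  4   T   T   T   T   F   F   F   T   T   T   T   T   T   F   F   F   T   T
  5   T   T   T   T   T   T   F   T   T   T   T   T   T   T   T   F   T   T
  6   T   T   T   T   T   T   T   T   T   T   T   T   T   T   T   T   T   T

16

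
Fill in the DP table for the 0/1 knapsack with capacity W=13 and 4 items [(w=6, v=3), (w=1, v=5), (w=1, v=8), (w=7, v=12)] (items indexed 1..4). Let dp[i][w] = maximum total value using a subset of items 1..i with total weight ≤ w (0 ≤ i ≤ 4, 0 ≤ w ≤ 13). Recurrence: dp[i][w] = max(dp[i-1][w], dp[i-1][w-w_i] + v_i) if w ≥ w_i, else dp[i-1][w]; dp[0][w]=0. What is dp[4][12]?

i\w   0   1   2   3   4   5   6   7   8   9  10  11  12  13
  0   0   0   0   0   0   0   0   0   0   0   0   0   0   0
  1   0   0   0   0   0   0   3   3   3   3   3   3   3   3
  2   0   5   5   5   5   5   5   8   8   8   8   8   8   8
  3   0   8  13  13  13  13  13  13  16  16  16  16  16  16
  4   0   8  13  13  13  13  13  13  20  25  25  25  25  25

25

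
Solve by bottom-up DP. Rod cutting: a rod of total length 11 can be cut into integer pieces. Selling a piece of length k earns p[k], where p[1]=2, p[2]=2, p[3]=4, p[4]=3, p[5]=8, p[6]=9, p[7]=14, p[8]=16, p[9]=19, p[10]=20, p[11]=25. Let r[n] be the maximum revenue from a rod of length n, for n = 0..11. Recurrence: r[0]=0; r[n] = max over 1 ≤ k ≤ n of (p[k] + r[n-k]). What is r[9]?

   n    0    1    2    3    4    5    6    7    8    9   10   11
r[n]    0    2    4    6    8   10   12   14   16   19   21   25

19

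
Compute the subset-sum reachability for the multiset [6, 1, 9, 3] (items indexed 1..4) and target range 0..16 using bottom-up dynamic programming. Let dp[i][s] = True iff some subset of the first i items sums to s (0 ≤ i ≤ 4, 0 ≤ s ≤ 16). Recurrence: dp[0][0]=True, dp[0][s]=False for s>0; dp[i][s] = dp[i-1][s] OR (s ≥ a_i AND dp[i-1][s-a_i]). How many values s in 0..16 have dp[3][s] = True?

8

i\s   0   1   2   3   4   5   6   7   8   9  10  11  12  13  14  15  16
  0   T   F   F   F   F   F   F   F   F   F   F   F   F   F   F   F   F
  1   T   F   F   F   F   F   T   F   F   F   F   F   F   F   F   F   F
  2   T   T   F   F   F   F   T   T   F   F   F   F   F   F   F   F   F
  3   T   T   F   F   F   F   T   T   F   T   T   F   F   F   F   T   T
  4   T   T   F   T   T   F   T   T   F   T   T   F   T   T   F   T   T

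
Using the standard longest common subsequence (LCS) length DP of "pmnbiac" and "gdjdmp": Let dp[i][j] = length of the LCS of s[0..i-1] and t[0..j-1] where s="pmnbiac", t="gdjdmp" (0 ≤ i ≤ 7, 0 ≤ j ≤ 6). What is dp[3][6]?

   ''  g  d  j  d  m  p
''  0  0  0  0  0  0  0
 p  0  0  0  0  0  0  1
 m  0  0  0  0  0  1  1
 n  0  0  0  0  0  1  1
 b  0  0  0  0  0  1  1
 i  0  0  0  0  0  1  1
 a  0  0  0  0  0  1  1
 c  0  0  0  0  0  1  1

1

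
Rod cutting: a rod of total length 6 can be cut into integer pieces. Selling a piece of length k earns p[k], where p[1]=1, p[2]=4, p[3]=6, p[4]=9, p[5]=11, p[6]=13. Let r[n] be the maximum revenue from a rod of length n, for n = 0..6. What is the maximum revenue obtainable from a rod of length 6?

   n    0    1    2    3    4    5    6
r[n]    0    1    4    6    9   11   13

13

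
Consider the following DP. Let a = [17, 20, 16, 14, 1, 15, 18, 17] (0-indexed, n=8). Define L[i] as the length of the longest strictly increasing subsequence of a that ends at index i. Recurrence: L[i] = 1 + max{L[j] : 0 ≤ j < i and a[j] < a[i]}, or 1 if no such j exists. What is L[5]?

2

   i    0    1    2    3    4    5    6    7
a[i]   17   20   16   14    1   15   18   17
L[i]    1    2    1    1    1    2    3    3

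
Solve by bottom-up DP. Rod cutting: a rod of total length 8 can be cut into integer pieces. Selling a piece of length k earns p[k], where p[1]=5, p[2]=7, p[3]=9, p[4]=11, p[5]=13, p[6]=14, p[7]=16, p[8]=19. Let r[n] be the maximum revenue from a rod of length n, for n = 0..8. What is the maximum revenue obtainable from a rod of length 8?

40

   n    0    1    2    3    4    5    6    7    8
r[n]    0    5   10   15   20   25   30   35   40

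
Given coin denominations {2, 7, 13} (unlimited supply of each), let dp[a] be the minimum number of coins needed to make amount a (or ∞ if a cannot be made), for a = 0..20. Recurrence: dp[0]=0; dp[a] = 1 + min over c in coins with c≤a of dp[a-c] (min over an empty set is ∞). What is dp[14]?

2

 a  0  1  2  3  4  5  6  7  8  9 10 11 12 13 14 15 16 17 18 19 20
dp  0  -  1  -  2  -  3  1  4  2  5  3  6  1  2  2  3  3  4  4  2
(- denotes ∞ / unreachable)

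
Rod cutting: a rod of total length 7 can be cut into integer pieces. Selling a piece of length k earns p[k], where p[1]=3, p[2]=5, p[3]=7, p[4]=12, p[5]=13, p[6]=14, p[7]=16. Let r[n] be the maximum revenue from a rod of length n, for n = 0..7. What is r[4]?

   n    0    1    2    3    4    5    6    7
r[n]    0    3    6    9   12   15   18   21

12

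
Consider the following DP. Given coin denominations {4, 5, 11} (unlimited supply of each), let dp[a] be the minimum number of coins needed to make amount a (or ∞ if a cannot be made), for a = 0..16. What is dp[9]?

2

 a  0  1  2  3  4  5  6  7  8  9 10 11 12 13 14 15 16
dp  0  -  -  -  1  1  -  -  2  2  2  1  3  3  3  2  2
(- denotes ∞ / unreachable)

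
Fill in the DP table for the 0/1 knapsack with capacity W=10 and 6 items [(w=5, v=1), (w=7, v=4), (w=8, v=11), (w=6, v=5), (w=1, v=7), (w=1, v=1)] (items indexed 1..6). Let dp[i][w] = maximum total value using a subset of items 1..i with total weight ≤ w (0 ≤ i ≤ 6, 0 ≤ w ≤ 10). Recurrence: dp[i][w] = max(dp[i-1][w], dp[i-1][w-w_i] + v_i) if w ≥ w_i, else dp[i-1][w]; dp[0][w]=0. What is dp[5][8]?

12

i\w   0   1   2   3   4   5   6   7   8   9  10
  0   0   0   0   0   0   0   0   0   0   0   0
  1   0   0   0   0   0   1   1   1   1   1   1
  2   0   0   0   0   0   1   1   4   4   4   4
  3   0   0   0   0   0   1   1   4  11  11  11
  4   0   0   0   0   0   1   5   5  11  11  11
  5   0   7   7   7   7   7   8  12  12  18  18
  6   0   7   8   8   8   8   8  12  13  18  19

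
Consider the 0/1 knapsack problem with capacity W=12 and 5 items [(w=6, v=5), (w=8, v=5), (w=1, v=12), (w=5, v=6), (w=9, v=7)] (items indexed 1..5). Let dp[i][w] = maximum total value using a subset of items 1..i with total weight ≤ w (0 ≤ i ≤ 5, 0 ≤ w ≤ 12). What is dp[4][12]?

23

i\w   0   1   2   3   4   5   6   7   8   9  10  11  12
  0   0   0   0   0   0   0   0   0   0   0   0   0   0
  1   0   0   0   0   0   0   5   5   5   5   5   5   5
  2   0   0   0   0   0   0   5   5   5   5   5   5   5
  3   0  12  12  12  12  12  12  17  17  17  17  17  17
  4   0  12  12  12  12  12  18  18  18  18  18  18  23
  5   0  12  12  12  12  12  18  18  18  18  19  19  23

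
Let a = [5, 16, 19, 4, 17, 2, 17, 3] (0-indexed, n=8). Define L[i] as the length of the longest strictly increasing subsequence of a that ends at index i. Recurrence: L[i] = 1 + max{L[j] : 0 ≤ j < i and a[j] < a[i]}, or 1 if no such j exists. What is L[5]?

   i    0    1    2    3    4    5    6    7
a[i]    5   16   19    4   17    2   17    3
L[i]    1    2    3    1    3    1    3    2

1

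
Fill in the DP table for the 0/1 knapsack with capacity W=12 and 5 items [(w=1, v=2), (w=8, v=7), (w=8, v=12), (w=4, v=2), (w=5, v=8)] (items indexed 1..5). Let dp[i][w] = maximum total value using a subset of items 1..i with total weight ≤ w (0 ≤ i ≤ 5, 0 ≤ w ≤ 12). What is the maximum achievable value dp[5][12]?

i\w   0   1   2   3   4   5   6   7   8   9  10  11  12
  0   0   0   0   0   0   0   0   0   0   0   0   0   0
  1   0   2   2   2   2   2   2   2   2   2   2   2   2
  2   0   2   2   2   2   2   2   2   7   9   9   9   9
  3   0   2   2   2   2   2   2   2  12  14  14  14  14
  4   0   2   2   2   2   4   4   4  12  14  14  14  14
  5   0   2   2   2   2   8  10  10  12  14  14  14  14

14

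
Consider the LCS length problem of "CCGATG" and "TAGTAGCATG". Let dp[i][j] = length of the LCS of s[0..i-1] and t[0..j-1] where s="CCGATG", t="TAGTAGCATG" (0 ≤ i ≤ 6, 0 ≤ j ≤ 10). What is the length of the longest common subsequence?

   ''  T  A  G  T  A  G  C  A  T  G
''  0  0  0  0  0  0  0  0  0  0  0
 C  0  0  0  0  0  0  0  1  1  1  1
 C  0  0  0  0  0  0  0  1  1  1  1
 G  0  0  0  1  1  1  1  1  1  1  2
 A  0  0  1  1  1  2  2  2  2  2  2
 T  0  1  1  1  2  2  2  2  2  3  3
 G  0  1  1  2  2  2  3  3  3  3  4

4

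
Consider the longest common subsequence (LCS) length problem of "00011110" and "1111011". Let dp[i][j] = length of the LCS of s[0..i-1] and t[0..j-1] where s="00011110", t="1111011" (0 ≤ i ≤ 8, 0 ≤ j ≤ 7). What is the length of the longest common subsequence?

5

   ''  1  1  1  1  0  1  1
''  0  0  0  0  0  0  0  0
 0  0  0  0  0  0  1  1  1
 0  0  0  0  0  0  1  1  1
 0  0  0  0  0  0  1  1  1
 1  0  1  1  1  1  1  2  2
 1  0  1  2  2  2  2  2  3
 1  0  1  2  3  3  3  3  3
 1  0  1  2  3  4  4  4  4
 0  0  1  2  3  4  5  5  5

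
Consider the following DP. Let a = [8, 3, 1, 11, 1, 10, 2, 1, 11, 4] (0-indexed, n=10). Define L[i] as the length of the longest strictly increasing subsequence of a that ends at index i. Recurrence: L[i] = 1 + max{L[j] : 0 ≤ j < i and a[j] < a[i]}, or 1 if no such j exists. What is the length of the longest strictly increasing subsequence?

   i    0    1    2    3    4    5    6    7    8    9
a[i]    8    3    1   11    1   10    2    1   11    4
L[i]    1    1    1    2    1    2    2    1    3    3

3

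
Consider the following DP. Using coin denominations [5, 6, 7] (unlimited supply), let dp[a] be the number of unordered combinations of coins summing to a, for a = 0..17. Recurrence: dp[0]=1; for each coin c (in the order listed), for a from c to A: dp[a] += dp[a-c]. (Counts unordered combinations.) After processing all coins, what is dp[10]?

1

after  coin     0     1     2     3     4     5     6     7     8     9    10    11    12    13    14    15    16    17
          5     1     0     0     0     0     1     0     0     0     0     1     0     0     0     0     1     0     0
          6     1     0     0     0     0     1     1     0     0     0     1     1     1     0     0     1     1     1
          7     1     0     0     0     0     1     1     1     0     0     1     1     2     1     1     1     1     2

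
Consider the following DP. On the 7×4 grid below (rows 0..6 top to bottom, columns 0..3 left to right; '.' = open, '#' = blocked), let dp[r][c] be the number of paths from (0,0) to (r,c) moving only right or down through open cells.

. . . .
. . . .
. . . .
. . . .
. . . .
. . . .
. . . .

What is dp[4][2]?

r\c   0   1   2   3
  0   1   1   1   1
  1   1   2   3   4
  2   1   3   6  10
  3   1   4  10  20
  4   1   5  15  35
  5   1   6  21  56
  6   1   7  28  84

15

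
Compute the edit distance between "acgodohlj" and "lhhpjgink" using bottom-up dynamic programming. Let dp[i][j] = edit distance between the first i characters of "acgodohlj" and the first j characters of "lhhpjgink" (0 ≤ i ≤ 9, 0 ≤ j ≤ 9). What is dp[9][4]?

   ''  l  h  h  p  j  g  i  n  k
''  0  1  2  3  4  5  6  7  8  9
 a  1  1  2  3  4  5  6  7  8  9
 c  2  2  2  3  4  5  6  7  8  9
 g  3  3  3  3  4  5  5  6  7  8
 o  4  4  4  4  4  5  6  6  7  8
 d  5  5  5  5  5  5  6  7  7  8
 o  6  6  6  6  6  6  6  7  8  8
 h  7  7  6  6  7  7  7  7  8  9
 l  8  7  7  7  7  8  8  8  8  9
 j  9  8  8  8  8  7  8  9  9  9

8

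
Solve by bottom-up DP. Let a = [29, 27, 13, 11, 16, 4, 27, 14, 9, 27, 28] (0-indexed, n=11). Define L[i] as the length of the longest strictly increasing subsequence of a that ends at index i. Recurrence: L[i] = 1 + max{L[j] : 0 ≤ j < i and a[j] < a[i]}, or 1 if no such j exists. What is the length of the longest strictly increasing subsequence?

   i    0    1    2    3    4    5    6    7    8    9   10
a[i]   29   27   13   11   16    4   27   14    9   27   28
L[i]    1    1    1    1    2    1    3    2    2    3    4

4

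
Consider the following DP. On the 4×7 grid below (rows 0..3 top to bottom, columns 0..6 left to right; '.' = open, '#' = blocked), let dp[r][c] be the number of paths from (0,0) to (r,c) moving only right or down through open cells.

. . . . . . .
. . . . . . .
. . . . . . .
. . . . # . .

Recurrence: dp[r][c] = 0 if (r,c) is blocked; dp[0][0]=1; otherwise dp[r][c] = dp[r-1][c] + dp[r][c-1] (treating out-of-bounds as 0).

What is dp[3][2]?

r\c   0   1   2   3   4   5   6
  0   1   1   1   1   1   1   1
  1   1   2   3   4   5   6   7
  2   1   3   6  10  15  21  28
  3   1   4  10  20   0  21  49

10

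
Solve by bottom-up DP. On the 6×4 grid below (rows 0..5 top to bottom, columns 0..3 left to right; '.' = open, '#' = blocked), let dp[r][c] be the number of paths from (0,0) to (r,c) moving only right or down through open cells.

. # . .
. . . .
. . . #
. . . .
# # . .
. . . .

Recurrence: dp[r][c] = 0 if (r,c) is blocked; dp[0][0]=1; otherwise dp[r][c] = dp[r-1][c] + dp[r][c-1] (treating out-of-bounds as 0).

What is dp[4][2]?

6

r\c   0   1   2   3
  0   1   0   0   0
  1   1   1   1   1
  2   1   2   3   0
  3   1   3   6   6
  4   0   0   6  12
  5   0   0   6  18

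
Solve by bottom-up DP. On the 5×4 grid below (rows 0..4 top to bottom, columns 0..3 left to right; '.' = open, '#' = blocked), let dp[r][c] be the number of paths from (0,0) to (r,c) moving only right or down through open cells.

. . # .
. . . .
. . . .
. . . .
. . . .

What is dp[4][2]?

r\c   0   1   2   3
  0   1   1   0   0
  1   1   2   2   2
  2   1   3   5   7
  3   1   4   9  16
  4   1   5  14  30

14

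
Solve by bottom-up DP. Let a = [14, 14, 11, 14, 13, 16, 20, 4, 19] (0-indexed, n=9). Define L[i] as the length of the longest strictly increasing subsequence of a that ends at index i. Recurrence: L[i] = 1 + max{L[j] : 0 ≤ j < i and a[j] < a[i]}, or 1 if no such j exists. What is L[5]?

   i    0    1    2    3    4    5    6    7    8
a[i]   14   14   11   14   13   16   20    4   19
L[i]    1    1    1    2    2    3    4    1    4

3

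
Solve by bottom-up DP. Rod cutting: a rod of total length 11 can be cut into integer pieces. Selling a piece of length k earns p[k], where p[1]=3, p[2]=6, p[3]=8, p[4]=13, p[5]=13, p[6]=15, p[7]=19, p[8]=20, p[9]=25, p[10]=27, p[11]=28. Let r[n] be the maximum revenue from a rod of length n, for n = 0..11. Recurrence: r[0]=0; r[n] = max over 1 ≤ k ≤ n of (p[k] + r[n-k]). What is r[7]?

22

   n    0    1    2    3    4    5    6    7    8    9   10   11
r[n]    0    3    6    9   13   16   19   22   26   29   32   35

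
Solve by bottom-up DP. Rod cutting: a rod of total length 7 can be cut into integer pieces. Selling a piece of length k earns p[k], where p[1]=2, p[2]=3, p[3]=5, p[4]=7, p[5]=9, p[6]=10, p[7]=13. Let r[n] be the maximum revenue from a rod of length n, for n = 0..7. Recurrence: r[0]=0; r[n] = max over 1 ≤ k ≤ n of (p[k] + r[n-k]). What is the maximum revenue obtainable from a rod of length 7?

   n    0    1    2    3    4    5    6    7
r[n]    0    2    4    6    8   10   12   14

14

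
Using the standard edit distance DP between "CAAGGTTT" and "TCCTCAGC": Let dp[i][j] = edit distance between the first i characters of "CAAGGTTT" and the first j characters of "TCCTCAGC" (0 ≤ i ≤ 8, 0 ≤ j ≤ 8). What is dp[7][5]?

   ''  T  C  C  T  C  A  G  C
''  0  1  2  3  4  5  6  7  8
 C  1  1  1  2  3  4  5  6  7
 A  2  2  2  2  3  4  4  5  6
 A  3  3  3  3  3  4  4  5  6
 G  4  4  4  4  4  4  5  4  5
 G  5  5  5  5  5  5  5  5  5
 T  6  5  6  6  5  6  6  6  6
 T  7  6  6  7  6  6  7  7  7
 T  8  7  7  7  7  7  7  8  8

6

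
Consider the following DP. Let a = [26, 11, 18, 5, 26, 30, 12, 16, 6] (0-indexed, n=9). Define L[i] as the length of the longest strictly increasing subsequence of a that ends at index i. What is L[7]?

3

   i    0    1    2    3    4    5    6    7    8
a[i]   26   11   18    5   26   30   12   16    6
L[i]    1    1    2    1    3    4    2    3    2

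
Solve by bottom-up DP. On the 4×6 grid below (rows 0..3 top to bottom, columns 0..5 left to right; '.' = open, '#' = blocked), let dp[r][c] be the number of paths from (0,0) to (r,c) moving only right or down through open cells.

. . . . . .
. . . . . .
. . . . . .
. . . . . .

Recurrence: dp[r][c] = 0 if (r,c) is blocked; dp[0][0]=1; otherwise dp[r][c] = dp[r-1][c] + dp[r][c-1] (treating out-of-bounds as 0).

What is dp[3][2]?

r\c   0   1   2   3   4   5
  0   1   1   1   1   1   1
  1   1   2   3   4   5   6
  2   1   3   6  10  15  21
  3   1   4  10  20  35  56

10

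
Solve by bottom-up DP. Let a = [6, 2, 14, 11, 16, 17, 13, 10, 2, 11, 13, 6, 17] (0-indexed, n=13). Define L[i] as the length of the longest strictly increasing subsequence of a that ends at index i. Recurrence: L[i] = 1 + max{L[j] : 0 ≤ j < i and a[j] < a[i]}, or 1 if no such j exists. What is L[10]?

4

   i    0    1    2    3    4    5    6    7    8    9   10   11   12
a[i]    6    2   14   11   16   17   13   10    2   11   13    6   17
L[i]    1    1    2    2    3    4    3    2    1    3    4    2    5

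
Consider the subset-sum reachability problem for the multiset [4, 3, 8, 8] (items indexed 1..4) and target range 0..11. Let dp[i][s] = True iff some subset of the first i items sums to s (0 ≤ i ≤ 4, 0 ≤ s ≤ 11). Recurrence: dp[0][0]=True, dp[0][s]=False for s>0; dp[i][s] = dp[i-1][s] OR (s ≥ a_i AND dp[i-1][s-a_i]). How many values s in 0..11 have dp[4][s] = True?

6

i\s   0   1   2   3   4   5   6   7   8   9  10  11
  0   T   F   F   F   F   F   F   F   F   F   F   F
  1   T   F   F   F   T   F   F   F   F   F   F   F
  2   T   F   F   T   T   F   F   T   F   F   F   F
  3   T   F   F   T   T   F   F   T   T   F   F   T
  4   T   F   F   T   T   F   F   T   T   F   F   T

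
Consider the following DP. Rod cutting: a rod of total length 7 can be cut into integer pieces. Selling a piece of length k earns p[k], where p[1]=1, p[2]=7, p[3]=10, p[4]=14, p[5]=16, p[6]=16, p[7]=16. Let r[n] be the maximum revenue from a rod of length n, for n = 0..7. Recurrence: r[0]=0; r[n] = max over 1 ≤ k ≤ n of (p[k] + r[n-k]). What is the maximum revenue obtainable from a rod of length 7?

24

   n    0    1    2    3    4    5    6    7
r[n]    0    1    7   10   14   17   21   24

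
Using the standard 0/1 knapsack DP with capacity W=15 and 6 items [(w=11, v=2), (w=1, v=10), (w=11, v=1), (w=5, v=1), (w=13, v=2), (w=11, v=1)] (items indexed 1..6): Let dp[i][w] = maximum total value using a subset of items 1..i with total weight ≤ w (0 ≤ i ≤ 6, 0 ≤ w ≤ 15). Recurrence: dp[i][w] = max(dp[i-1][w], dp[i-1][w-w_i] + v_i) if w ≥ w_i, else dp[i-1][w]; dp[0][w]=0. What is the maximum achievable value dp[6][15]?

12

i\w   0   1   2   3   4   5   6   7   8   9  10  11  12  13  14  15
  0   0   0   0   0   0   0   0   0   0   0   0   0   0   0   0   0
  1   0   0   0   0   0   0   0   0   0   0   0   2   2   2   2   2
  2   0  10  10  10  10  10  10  10  10  10  10  10  12  12  12  12
  3   0  10  10  10  10  10  10  10  10  10  10  10  12  12  12  12
  4   0  10  10  10  10  10  11  11  11  11  11  11  12  12  12  12
  5   0  10  10  10  10  10  11  11  11  11  11  11  12  12  12  12
  6   0  10  10  10  10  10  11  11  11  11  11  11  12  12  12  12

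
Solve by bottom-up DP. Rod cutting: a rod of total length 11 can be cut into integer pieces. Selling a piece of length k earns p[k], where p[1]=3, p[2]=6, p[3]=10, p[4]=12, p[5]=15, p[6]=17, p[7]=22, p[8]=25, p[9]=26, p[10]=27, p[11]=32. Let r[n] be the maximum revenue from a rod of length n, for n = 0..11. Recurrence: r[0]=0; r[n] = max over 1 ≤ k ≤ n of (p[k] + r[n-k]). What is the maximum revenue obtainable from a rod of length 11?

36

   n    0    1    2    3    4    5    6    7    8    9   10   11
r[n]    0    3    6   10   13   16   20   23   26   30   33   36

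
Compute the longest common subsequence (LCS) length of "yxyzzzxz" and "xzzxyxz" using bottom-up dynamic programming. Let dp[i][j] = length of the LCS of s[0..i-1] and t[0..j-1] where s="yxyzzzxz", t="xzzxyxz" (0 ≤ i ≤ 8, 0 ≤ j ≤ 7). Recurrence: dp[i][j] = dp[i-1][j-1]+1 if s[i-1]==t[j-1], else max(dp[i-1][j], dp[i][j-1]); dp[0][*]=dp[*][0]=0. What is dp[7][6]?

   ''  x  z  z  x  y  x  z
''  0  0  0  0  0  0  0  0
 y  0  0  0  0  0  1  1  1
 x  0  1  1  1  1  1  2  2
 y  0  1  1  1  1  2  2  2
 z  0  1  2  2  2  2  2  3
 z  0  1  2  3  3  3  3  3
 z  0  1  2  3  3  3  3  4
 x  0  1  2  3  4  4  4  4
 z  0  1  2  3  4  4  4  5

4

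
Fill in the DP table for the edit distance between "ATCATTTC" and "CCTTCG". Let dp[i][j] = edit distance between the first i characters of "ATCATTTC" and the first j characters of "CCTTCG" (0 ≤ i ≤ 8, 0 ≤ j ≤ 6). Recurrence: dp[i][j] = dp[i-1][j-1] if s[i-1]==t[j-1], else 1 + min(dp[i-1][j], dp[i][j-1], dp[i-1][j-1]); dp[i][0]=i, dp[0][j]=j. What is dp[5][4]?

3

   ''  C  C  T  T  C  G
''  0  1  2  3  4  5  6
 A  1  1  2  3  4  5  6
 T  2  2  2  2  3  4  5
 C  3  2  2  3  3  3  4
 A  4  3  3  3  4  4  4
 T  5  4  4  3  3  4  5
 T  6  5  5  4  3  4  5
 T  7  6  6  5  4  4  5
 C  8  7  6  6  5  4  5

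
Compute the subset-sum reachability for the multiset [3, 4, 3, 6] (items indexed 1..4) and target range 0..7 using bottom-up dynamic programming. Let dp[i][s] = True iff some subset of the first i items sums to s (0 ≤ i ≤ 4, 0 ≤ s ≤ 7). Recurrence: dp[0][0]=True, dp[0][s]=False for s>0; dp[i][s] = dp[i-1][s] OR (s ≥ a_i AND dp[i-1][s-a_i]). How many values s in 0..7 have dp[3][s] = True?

i\s   0   1   2   3   4   5   6   7
  0   T   F   F   F   F   F   F   F
  1   T   F   F   T   F   F   F   F
  2   T   F   F   T   T   F   F   T
  3   T   F   F   T   T   F   T   T
  4   T   F   F   T   T   F   T   T

5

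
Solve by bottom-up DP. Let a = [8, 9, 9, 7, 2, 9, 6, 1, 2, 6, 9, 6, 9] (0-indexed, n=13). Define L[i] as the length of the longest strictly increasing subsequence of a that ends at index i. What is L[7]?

   i    0    1    2    3    4    5    6    7    8    9   10   11   12
a[i]    8    9    9    7    2    9    6    1    2    6    9    6    9
L[i]    1    2    2    1    1    2    2    1    2    3    4    3    4

1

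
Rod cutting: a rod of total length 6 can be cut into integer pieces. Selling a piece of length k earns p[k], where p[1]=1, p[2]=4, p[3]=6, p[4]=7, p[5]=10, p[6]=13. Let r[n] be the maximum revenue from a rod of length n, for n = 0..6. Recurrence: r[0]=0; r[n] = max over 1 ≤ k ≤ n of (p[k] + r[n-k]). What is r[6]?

   n    0    1    2    3    4    5    6
r[n]    0    1    4    6    8   10   13

13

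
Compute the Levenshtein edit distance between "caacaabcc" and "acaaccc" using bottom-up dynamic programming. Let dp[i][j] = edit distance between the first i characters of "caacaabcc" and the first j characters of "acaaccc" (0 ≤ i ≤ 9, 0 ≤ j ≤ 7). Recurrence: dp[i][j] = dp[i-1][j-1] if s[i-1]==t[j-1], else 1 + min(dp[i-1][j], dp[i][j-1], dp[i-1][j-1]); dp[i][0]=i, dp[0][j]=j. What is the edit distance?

   ''  a  c  a  a  c  c  c
''  0  1  2  3  4  5  6  7
 c  1  1  1  2  3  4  5  6
 a  2  1  2  1  2  3  4  5
 a  3  2  2  2  1  2  3  4
 c  4  3  2  3  2  1  2  3
 a  5  4  3  2  3  2  2  3
 a  6  5  4  3  2  3  3  3
 b  7  6  5  4  3  3  4  4
 c  8  7  6  5  4  3  3  4
 c  9  8  7  6  5  4  3  3

3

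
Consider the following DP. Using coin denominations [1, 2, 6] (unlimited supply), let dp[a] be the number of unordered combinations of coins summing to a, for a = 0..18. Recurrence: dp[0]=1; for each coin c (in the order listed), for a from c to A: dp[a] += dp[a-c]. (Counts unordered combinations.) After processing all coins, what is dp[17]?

18

after  coin     0     1     2     3     4     5     6     7     8     9    10    11    12    13    14    15    16    17    18
          1     1     1     1     1     1     1     1     1     1     1     1     1     1     1     1     1     1     1     1
          2     1     1     2     2     3     3     4     4     5     5     6     6     7     7     8     8     9     9    10
          6     1     1     2     2     3     3     5     5     7     7     9     9    12    12    15    15    18    18    22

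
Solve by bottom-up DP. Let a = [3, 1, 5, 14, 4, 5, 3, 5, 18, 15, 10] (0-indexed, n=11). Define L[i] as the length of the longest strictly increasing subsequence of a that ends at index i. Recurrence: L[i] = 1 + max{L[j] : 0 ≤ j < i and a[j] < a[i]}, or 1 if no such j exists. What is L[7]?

   i    0    1    2    3    4    5    6    7    8    9   10
a[i]    3    1    5   14    4    5    3    5   18   15   10
L[i]    1    1    2    3    2    3    2    3    4    4    4

3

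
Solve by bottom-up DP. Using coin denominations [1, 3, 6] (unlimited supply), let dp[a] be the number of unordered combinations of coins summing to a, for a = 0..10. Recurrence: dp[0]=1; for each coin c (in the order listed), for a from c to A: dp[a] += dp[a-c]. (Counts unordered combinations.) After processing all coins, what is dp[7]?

after  coin     0     1     2     3     4     5     6     7     8     9    10
          1     1     1     1     1     1     1     1     1     1     1     1
          3     1     1     1     2     2     2     3     3     3     4     4
          6     1     1     1     2     2     2     4     4     4     6     6

4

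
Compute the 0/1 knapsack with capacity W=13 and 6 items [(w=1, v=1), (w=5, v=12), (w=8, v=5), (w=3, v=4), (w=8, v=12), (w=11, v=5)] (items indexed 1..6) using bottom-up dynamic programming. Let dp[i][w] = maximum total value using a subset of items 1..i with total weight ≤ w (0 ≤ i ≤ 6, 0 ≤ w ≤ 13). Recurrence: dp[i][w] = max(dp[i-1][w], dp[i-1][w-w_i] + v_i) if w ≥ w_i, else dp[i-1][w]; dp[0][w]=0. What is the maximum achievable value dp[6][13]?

i\w   0   1   2   3   4   5   6   7   8   9  10  11  12  13
  0   0   0   0   0   0   0   0   0   0   0   0   0   0   0
  1   0   1   1   1   1   1   1   1   1   1   1   1   1   1
  2   0   1   1   1   1  12  13  13  13  13  13  13  13  13
  3   0   1   1   1   1  12  13  13  13  13  13  13  13  17
  4   0   1   1   4   5  12  13  13  16  17  17  17  17  17
  5   0   1   1   4   5  12  13  13  16  17  17  17  17  24
  6   0   1   1   4   5  12  13  13  16  17  17  17  17  24

24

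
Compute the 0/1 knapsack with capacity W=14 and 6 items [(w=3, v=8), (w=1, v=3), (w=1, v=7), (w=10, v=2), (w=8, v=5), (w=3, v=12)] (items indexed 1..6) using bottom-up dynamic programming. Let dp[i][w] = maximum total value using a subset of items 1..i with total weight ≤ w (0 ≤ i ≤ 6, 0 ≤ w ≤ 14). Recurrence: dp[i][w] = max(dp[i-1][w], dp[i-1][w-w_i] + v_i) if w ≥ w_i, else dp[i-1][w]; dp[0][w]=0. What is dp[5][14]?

i\w   0   1   2   3   4   5   6   7   8   9  10  11  12  13  14
  0   0   0   0   0   0   0   0   0   0   0   0   0   0   0   0
  1   0   0   0   8   8   8   8   8   8   8   8   8   8   8   8
  2   0   3   3   8  11  11  11  11  11  11  11  11  11  11  11
  3   0   7  10  10  15  18  18  18  18  18  18  18  18  18  18
  4   0   7  10  10  15  18  18  18  18  18  18  18  18  18  18
  5   0   7  10  10  15  18  18  18  18  18  18  18  20  23  23
  6   0   7  10  12  19  22  22  27  30  30  30  30  30  30  30

23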